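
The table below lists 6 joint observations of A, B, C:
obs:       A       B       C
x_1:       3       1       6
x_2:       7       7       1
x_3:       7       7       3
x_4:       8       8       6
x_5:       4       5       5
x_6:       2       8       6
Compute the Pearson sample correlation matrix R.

Step 1 — column means:
  mean(A) = (3 + 7 + 7 + 8 + 4 + 2) / 6 = 31/6 = 5.1667
  mean(B) = (1 + 7 + 7 + 8 + 5 + 8) / 6 = 36/6 = 6
  mean(C) = (6 + 1 + 3 + 6 + 5 + 6) / 6 = 27/6 = 4.5

Step 2 — sample variances and covariances s[i,j] = (1/(n-1)) · Σ_k (x_{k,i} - mean_i) · (x_{k,j} - mean_j), with n-1 = 5:
  s[A,A] = ((-2.1667)·(-2.1667) + (1.8333)·(1.8333) + (1.8333)·(1.8333) + (2.8333)·(2.8333) + (-1.1667)·(-1.1667) + (-3.1667)·(-3.1667)) / 5 = 30.8333/5 = 6.1667
  s[A,B] = ((-2.1667)·(-5) + (1.8333)·(1) + (1.8333)·(1) + (2.8333)·(2) + (-1.1667)·(-1) + (-3.1667)·(2)) / 5 = 15/5 = 3
  s[A,C] = ((-2.1667)·(1.5) + (1.8333)·(-3.5) + (1.8333)·(-1.5) + (2.8333)·(1.5) + (-1.1667)·(0.5) + (-3.1667)·(1.5)) / 5 = -13.5/5 = -2.7
  s[B,B] = ((-5)·(-5) + (1)·(1) + (1)·(1) + (2)·(2) + (-1)·(-1) + (2)·(2)) / 5 = 36/5 = 7.2
  s[B,C] = ((-5)·(1.5) + (1)·(-3.5) + (1)·(-1.5) + (2)·(1.5) + (-1)·(0.5) + (2)·(1.5)) / 5 = -7/5 = -1.4
  s[C,C] = ((1.5)·(1.5) + (-3.5)·(-3.5) + (-1.5)·(-1.5) + (1.5)·(1.5) + (0.5)·(0.5) + (1.5)·(1.5)) / 5 = 21.5/5 = 4.3
  Sample standard deviations s_i = √(s[i,i]):
  s(A) = √(6.1667) = 2.4833
  s(B) = √(7.2) = 2.6833
  s(C) = √(4.3) = 2.0736

Step 3 — r_{ij} = s_{ij} / (s_i · s_j):
  r[A,A] = 1 (diagonal).
  r[A,B] = 3 / (2.4833 · 2.6833) = 3 / 6.6633 = 0.4502
  r[A,C] = -2.7 / (2.4833 · 2.0736) = -2.7 / 5.1494 = -0.5243
  r[B,B] = 1 (diagonal).
  r[B,C] = -1.4 / (2.6833 · 2.0736) = -1.4 / 5.5642 = -0.2516
  r[C,C] = 1 (diagonal).

R is symmetric with unit diagonal. Assembling:

R = [[1, 0.4502, -0.5243],
 [0.4502, 1, -0.2516],
 [-0.5243, -0.2516, 1]]


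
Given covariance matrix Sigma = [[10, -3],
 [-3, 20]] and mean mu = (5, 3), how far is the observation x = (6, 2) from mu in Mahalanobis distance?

Step 1 — centre the observation: (x - mu) = (1, -1).

Step 2 — invert Sigma. det(Sigma) = 10·20 - (-3)² = 191.
  Sigma^{-1} = (1/det) · [[d, -b], [-b, a]] = [[0.1047, 0.0157],
 [0.0157, 0.0524]].

Step 3 — form the quadratic (x - mu)^T · Sigma^{-1} · (x - mu):
  Sigma^{-1} · (x - mu) = (0.089, -0.0366).
  (x - mu)^T · [Sigma^{-1} · (x - mu)] = (1)·(0.089) + (-1)·(-0.0366) = 0.1257.

Step 4 — take square root: d = √(0.1257) ≈ 0.3545.

d(x, mu) = √(0.1257) ≈ 0.3545


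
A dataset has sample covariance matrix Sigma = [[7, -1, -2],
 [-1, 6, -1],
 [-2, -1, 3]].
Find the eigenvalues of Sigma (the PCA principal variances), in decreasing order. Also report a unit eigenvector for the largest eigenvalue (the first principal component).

Step 1 — characteristic polynomial p(λ) = det(λI - Sigma) = λ³ - tr·λ² + c_1·λ - det, where tr = trace, c_1 = sum of the principal 2×2 minors, det = det(Sigma):
  tr = 7 + 6 + 3 = 16,
  c_1 = (7·6 - (-1)²) + (7·3 - (-2)²) + (6·3 - (-1)²) = 41 + 17 + 17 = 75,
  det = 7·(6·3 - (-1)²) - (-1)·((-1)·3 - (-1)·(-2)) + (-2)·((-1)·(-1) - 6·(-2)) = 7·(17) - (-1)·(-5) + (-2)·(13) = 88.
  So p(λ) = λ³ - 16λ² + 75λ - 88.
Step 2 — look for an integer root (rational root theorem: any rational root is an integer divisor of 88). Testing λ = 8:
  p(8) = 512 - 1024 + 600 - 88 = 0  ✓
  Dividing out (λ - 8): p(λ) = (λ - 8)(λ² - 8λ + 11).
Step 3 — remaining eigenvalues from the quadratic λ² - 8λ + 11 = 0:
  Δ = 8² - 4·11 = 64 - 44 = 20,  λ = (8 ± √20)/2 = (8 ± 4.4721)/2 ≈ 6.2361 or 1.7639.
  Sorted: λ_1 = 8,  λ_2 = 6.2361,  λ_3 = 1.7639  (check: sum = 16 = tr ✓).

Step 4 — unit eigenvector for λ_1 = 8: v spans the null space of (Sigma - λ_1 I), whose rows are
  r_1 = (-1, -1, -2),  r_2 = (-1, -2, -1),  r_3 = (-2, -1, -5).
  v is orthogonal to every row, so take v ∝ r_1 × r_2 = ((-1)·(-1) - (-2)·(-2), (-2)·(-1) - (-1)·(-1), (-1)·(-2) - (-1)·(-1)) = (-3, 1, 1).
  Rescale (multiply by -1 so the first nonzero entry is positive): u = (3, -1, -1).
  ||u|| = √((3)² + (-1)² + (-1)²) = √(11) ≈ 3.3166,  v_1 = u/||u|| ≈ (0.9045, -0.3015, -0.3015) (||v_1|| = 1).

λ_1 = 8,  λ_2 = 6.2361,  λ_3 = 1.7639;  v_1 ≈ (0.9045, -0.3015, -0.3015)


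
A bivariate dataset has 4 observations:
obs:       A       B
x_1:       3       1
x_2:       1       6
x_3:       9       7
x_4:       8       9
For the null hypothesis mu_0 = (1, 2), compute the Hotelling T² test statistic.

Step 1 — sample mean vector:
  mean(A) = (3 + 1 + 9 + 8) / 4 = 21/4 = 5.25
  mean(B) = (1 + 6 + 7 + 9) / 4 = 23/4 = 5.75
  x̄ = (5.25, 5.75),  deviation x̄ - mu_0 = (5.25, 5.75) - (1, 2) = (4.25, 3.75).

Step 2 — sample covariance matrix, S[i,j] = (1/(n-1)) · Σ_k (x_{k,i} - mean_i) · (x_{k,j} - mean_j), divisor n-1 = 3:
  S[A,A] = ((-2.25)·(-2.25) + (-4.25)·(-4.25) + (3.75)·(3.75) + (2.75)·(2.75)) / 3 = 44.75/3 = 14.9167
  S[A,B] = ((-2.25)·(-4.75) + (-4.25)·(0.25) + (3.75)·(1.25) + (2.75)·(3.25)) / 3 = 23.25/3 = 7.75
  S[B,B] = ((-4.75)·(-4.75) + (0.25)·(0.25) + (1.25)·(1.25) + (3.25)·(3.25)) / 3 = 34.75/3 = 11.5833
  S = [[14.9167, 7.75],
 [7.75, 11.5833]].

Step 3 — invert S. det(S) = 14.9167·11.5833 - (7.75)² = 112.7222.
  S^{-1} = (1/det) · [[d, -b], [-b, a]] = [[0.1028, -0.0688],
 [-0.0688, 0.1323]].

Step 4 — quadratic form (x̄ - mu_0)^T · S^{-1} · (x̄ - mu_0):
  S^{-1} · (x̄ - mu_0) = (0.1789, 0.204),
  (x̄ - mu_0)^T · [...] = (4.25)·(0.1789) + (3.75)·(0.204) = 1.5255.

Step 5 — scale by n: T² = 4 · 1.5255 = 6.102.

T² ≈ 6.102


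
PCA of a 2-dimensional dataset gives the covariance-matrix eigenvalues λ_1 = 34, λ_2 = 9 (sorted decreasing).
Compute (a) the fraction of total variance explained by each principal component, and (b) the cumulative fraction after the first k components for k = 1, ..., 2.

Step 1 — total variance = trace(Sigma) = Σ λ_i = 34 + 9 = 43.

Step 2 — fraction explained by component i = λ_i / Σ λ:
  PC1: 34/43 = 0.7907
  PC2: 9/43 = 0.2093

Step 3 — cumulative fraction after k components = (λ_1 + ... + λ_k) / Σ λ:
  k = 1: 34/43 = 0.7907
  k = 2: (34 + 9)/43 = 43/43 = 1

Summary (fraction, with percent):

explained: PC1 0.7907 (79.07%), PC2 0.2093 (20.93%);  cumulative: 0.7907, 1


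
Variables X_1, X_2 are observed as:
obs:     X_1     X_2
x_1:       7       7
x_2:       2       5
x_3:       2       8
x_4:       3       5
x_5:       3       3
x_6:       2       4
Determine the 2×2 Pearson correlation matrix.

Step 1 — column means:
  mean(X_1) = (7 + 2 + 2 + 3 + 3 + 2) / 6 = 19/6 = 3.1667
  mean(X_2) = (7 + 5 + 8 + 5 + 3 + 4) / 6 = 32/6 = 5.3333

Step 2 — sample variances and covariances s[i,j] = (1/(n-1)) · Σ_k (x_{k,i} - mean_i) · (x_{k,j} - mean_j), with n-1 = 5:
  s[X_1,X_1] = ((3.8333)·(3.8333) + (-1.1667)·(-1.1667) + (-1.1667)·(-1.1667) + (-0.1667)·(-0.1667) + (-0.1667)·(-0.1667) + (-1.1667)·(-1.1667)) / 5 = 18.8333/5 = 3.7667
  s[X_1,X_2] = ((3.8333)·(1.6667) + (-1.1667)·(-0.3333) + (-1.1667)·(2.6667) + (-0.1667)·(-0.3333) + (-0.1667)·(-2.3333) + (-1.1667)·(-1.3333)) / 5 = 5.6667/5 = 1.1333
  s[X_2,X_2] = ((1.6667)·(1.6667) + (-0.3333)·(-0.3333) + (2.6667)·(2.6667) + (-0.3333)·(-0.3333) + (-2.3333)·(-2.3333) + (-1.3333)·(-1.3333)) / 5 = 17.3333/5 = 3.4667
  Sample standard deviations s_i = √(s[i,i]):
  s(X_1) = √(3.7667) = 1.9408
  s(X_2) = √(3.4667) = 1.8619

Step 3 — r_{ij} = s_{ij} / (s_i · s_j):
  r[X_1,X_1] = 1 (diagonal).
  r[X_1,X_2] = 1.1333 / (1.9408 · 1.8619) = 1.1333 / 3.6136 = 0.3136
  r[X_2,X_2] = 1 (diagonal).

R is symmetric with unit diagonal. Assembling:

R = [[1, 0.3136],
 [0.3136, 1]]


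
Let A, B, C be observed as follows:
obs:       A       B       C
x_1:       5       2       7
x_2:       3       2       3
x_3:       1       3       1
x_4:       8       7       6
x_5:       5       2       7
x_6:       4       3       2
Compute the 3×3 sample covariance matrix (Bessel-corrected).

Step 1 — column means:
  mean(A) = (5 + 3 + 1 + 8 + 5 + 4) / 6 = 26/6 = 4.3333
  mean(B) = (2 + 2 + 3 + 7 + 2 + 3) / 6 = 19/6 = 3.1667
  mean(C) = (7 + 3 + 1 + 6 + 7 + 2) / 6 = 26/6 = 4.3333

Step 2 — sample covariance S[i,j] = (1/(n-1)) · Σ_k (x_{k,i} - mean_i) · (x_{k,j} - mean_j), with n-1 = 5.
  S[A,A] = ((0.6667)·(0.6667) + (-1.3333)·(-1.3333) + (-3.3333)·(-3.3333) + (3.6667)·(3.6667) + (0.6667)·(0.6667) + (-0.3333)·(-0.3333)) / 5 = 27.3333/5 = 5.4667
  S[A,B] = ((0.6667)·(-1.1667) + (-1.3333)·(-1.1667) + (-3.3333)·(-0.1667) + (3.6667)·(3.8333) + (0.6667)·(-1.1667) + (-0.3333)·(-0.1667)) / 5 = 14.6667/5 = 2.9333
  S[A,C] = ((0.6667)·(2.6667) + (-1.3333)·(-1.3333) + (-3.3333)·(-3.3333) + (3.6667)·(1.6667) + (0.6667)·(2.6667) + (-0.3333)·(-2.3333)) / 5 = 23.3333/5 = 4.6667
  S[B,B] = ((-1.1667)·(-1.1667) + (-1.1667)·(-1.1667) + (-0.1667)·(-0.1667) + (3.8333)·(3.8333) + (-1.1667)·(-1.1667) + (-0.1667)·(-0.1667)) / 5 = 18.8333/5 = 3.7667
  S[B,C] = ((-1.1667)·(2.6667) + (-1.1667)·(-1.3333) + (-0.1667)·(-3.3333) + (3.8333)·(1.6667) + (-1.1667)·(2.6667) + (-0.1667)·(-2.3333)) / 5 = 2.6667/5 = 0.5333
  S[C,C] = ((2.6667)·(2.6667) + (-1.3333)·(-1.3333) + (-3.3333)·(-3.3333) + (1.6667)·(1.6667) + (2.6667)·(2.6667) + (-2.3333)·(-2.3333)) / 5 = 35.3333/5 = 7.0667

S is symmetric (S[j,i] = S[i,j]). Assembling:

S = [[5.4667, 2.9333, 4.6667],
 [2.9333, 3.7667, 0.5333],
 [4.6667, 0.5333, 7.0667]]


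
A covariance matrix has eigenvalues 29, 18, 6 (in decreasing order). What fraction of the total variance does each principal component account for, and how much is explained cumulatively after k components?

Step 1 — total variance = trace(Sigma) = Σ λ_i = 29 + 18 + 6 = 53.

Step 2 — fraction explained by component i = λ_i / Σ λ:
  PC1: 29/53 = 0.5472
  PC2: 18/53 = 0.3396
  PC3: 6/53 = 0.1132

Step 3 — cumulative fraction after k components = (λ_1 + ... + λ_k) / Σ λ:
  k = 1: 29/53 = 0.5472
  k = 2: (29 + 18)/53 = 47/53 = 0.8868
  k = 3: (29 + 18 + 6)/53 = 53/53 = 1

Summary (fraction, with percent):

explained: PC1 0.5472 (54.72%), PC2 0.3396 (33.96%), PC3 0.1132 (11.32%);  cumulative: 0.5472, 0.8868, 1


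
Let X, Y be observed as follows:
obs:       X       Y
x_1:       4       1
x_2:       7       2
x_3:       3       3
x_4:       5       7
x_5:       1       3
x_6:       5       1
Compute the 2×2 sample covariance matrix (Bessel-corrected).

Step 1 — column means:
  mean(X) = (4 + 7 + 3 + 5 + 1 + 5) / 6 = 25/6 = 4.1667
  mean(Y) = (1 + 2 + 3 + 7 + 3 + 1) / 6 = 17/6 = 2.8333

Step 2 — sample covariance S[i,j] = (1/(n-1)) · Σ_k (x_{k,i} - mean_i) · (x_{k,j} - mean_j), with n-1 = 5.
  S[X,X] = ((-0.1667)·(-0.1667) + (2.8333)·(2.8333) + (-1.1667)·(-1.1667) + (0.8333)·(0.8333) + (-3.1667)·(-3.1667) + (0.8333)·(0.8333)) / 5 = 20.8333/5 = 4.1667
  S[X,Y] = ((-0.1667)·(-1.8333) + (2.8333)·(-0.8333) + (-1.1667)·(0.1667) + (0.8333)·(4.1667) + (-3.1667)·(0.1667) + (0.8333)·(-1.8333)) / 5 = -0.8333/5 = -0.1667
  S[Y,Y] = ((-1.8333)·(-1.8333) + (-0.8333)·(-0.8333) + (0.1667)·(0.1667) + (4.1667)·(4.1667) + (0.1667)·(0.1667) + (-1.8333)·(-1.8333)) / 5 = 24.8333/5 = 4.9667

S is symmetric (S[j,i] = S[i,j]). Assembling:

S = [[4.1667, -0.1667],
 [-0.1667, 4.9667]]


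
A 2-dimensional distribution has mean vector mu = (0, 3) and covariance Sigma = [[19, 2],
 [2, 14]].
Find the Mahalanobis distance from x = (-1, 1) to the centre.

Step 1 — centre the observation: (x - mu) = (-1, -2).

Step 2 — invert Sigma. det(Sigma) = 19·14 - (2)² = 262.
  Sigma^{-1} = (1/det) · [[d, -b], [-b, a]] = [[0.0534, -0.0076],
 [-0.0076, 0.0725]].

Step 3 — form the quadratic (x - mu)^T · Sigma^{-1} · (x - mu):
  Sigma^{-1} · (x - mu) = (-0.0382, -0.1374).
  (x - mu)^T · [Sigma^{-1} · (x - mu)] = (-1)·(-0.0382) + (-2)·(-0.1374) = 0.313.

Step 4 — take square root: d = √(0.313) ≈ 0.5594.

d(x, mu) = √(0.313) ≈ 0.5594


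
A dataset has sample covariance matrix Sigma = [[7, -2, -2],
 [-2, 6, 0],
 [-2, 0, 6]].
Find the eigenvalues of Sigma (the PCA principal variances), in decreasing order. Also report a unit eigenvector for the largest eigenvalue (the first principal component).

Step 1 — characteristic polynomial p(λ) = det(λI - Sigma) = λ³ - tr·λ² + c_1·λ - det, where tr = trace, c_1 = sum of the principal 2×2 minors, det = det(Sigma):
  tr = 7 + 6 + 6 = 19,
  c_1 = (7·6 - (-2)²) + (7·6 - (-2)²) + (6·6 - (0)²) = 38 + 38 + 36 = 112,
  det = 7·(6·6 - (0)²) - (-2)·((-2)·6 - (0)·(-2)) + (-2)·((-2)·(0) - 6·(-2)) = 7·(36) - (-2)·(-12) + (-2)·(12) = 204.
  So p(λ) = λ³ - 19λ² + 112λ - 204.
Step 2 — look for an integer root (rational root theorem: any rational root is an integer divisor of 204). Testing λ = 6:
  p(6) = 216 - 684 + 672 - 204 = 0  ✓
  Dividing out (λ - 6): p(λ) = (λ - 6)(λ² - 13λ + 34).
Step 3 — remaining eigenvalues from the quadratic λ² - 13λ + 34 = 0:
  Δ = 13² - 4·34 = 169 - 136 = 33,  λ = (13 ± √33)/2 = (13 ± 5.7446)/2 ≈ 9.3723 or 3.6277.
  Sorted: λ_1 = 9.3723,  λ_2 = 6,  λ_3 = 3.6277  (check: sum = 19 = tr ✓).

Step 4 — unit eigenvector for λ_1 ≈ 9.3723: v spans the null space of (Sigma - λ_1 I), whose rows are
  r_1 = (-2.3723, -2, -2),  r_2 = (-2, -3.3723, 0),  r_3 = (-2, 0, -3.3723).
  v is orthogonal to every row, so take v ∝ r_1 × r_2 = ((-2)·(0) - (-2)·(-3.3723), (-2)·(-2) - (-2.3723)·(0), (-2.3723)·(-3.3723) - (-2)·(-2)) ≈ (-6.7446, 4, 4).
  Rescale (multiply by -1 so the first nonzero entry is positive): u = (6.7446, -4, -4).
  ||u|| = √((6.7446)² + (-4)² + (-4)²) = √(77.4891) ≈ 8.8028,  v_1 = u/||u|| ≈ (0.7662, -0.4544, -0.4544) (||v_1|| = 1).

λ_1 = 9.3723,  λ_2 = 6,  λ_3 = 3.6277;  v_1 ≈ (0.7662, -0.4544, -0.4544)


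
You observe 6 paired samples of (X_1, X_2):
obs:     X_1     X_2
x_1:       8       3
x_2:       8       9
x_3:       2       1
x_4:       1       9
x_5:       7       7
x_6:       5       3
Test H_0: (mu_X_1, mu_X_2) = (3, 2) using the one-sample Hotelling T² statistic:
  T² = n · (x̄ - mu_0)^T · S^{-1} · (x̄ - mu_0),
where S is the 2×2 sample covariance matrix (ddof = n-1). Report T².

Step 1 — sample mean vector:
  mean(X_1) = (8 + 8 + 2 + 1 + 7 + 5) / 6 = 31/6 = 5.1667
  mean(X_2) = (3 + 9 + 1 + 9 + 7 + 3) / 6 = 32/6 = 5.3333
  x̄ = (5.1667, 5.3333),  deviation x̄ - mu_0 = (5.1667, 5.3333) - (3, 2) = (2.1667, 3.3333).

Step 2 — sample covariance matrix, S[i,j] = (1/(n-1)) · Σ_k (x_{k,i} - mean_i) · (x_{k,j} - mean_j), divisor n-1 = 5:
  S[X_1,X_1] = ((2.8333)·(2.8333) + (2.8333)·(2.8333) + (-3.1667)·(-3.1667) + (-4.1667)·(-4.1667) + (1.8333)·(1.8333) + (-0.1667)·(-0.1667)) / 5 = 46.8333/5 = 9.3667
  S[X_1,X_2] = ((2.8333)·(-2.3333) + (2.8333)·(3.6667) + (-3.1667)·(-4.3333) + (-4.1667)·(3.6667) + (1.8333)·(1.6667) + (-0.1667)·(-2.3333)) / 5 = 5.6667/5 = 1.1333
  S[X_2,X_2] = ((-2.3333)·(-2.3333) + (3.6667)·(3.6667) + (-4.3333)·(-4.3333) + (3.6667)·(3.6667) + (1.6667)·(1.6667) + (-2.3333)·(-2.3333)) / 5 = 59.3333/5 = 11.8667
  S = [[9.3667, 1.1333],
 [1.1333, 11.8667]].

Step 3 — invert S. det(S) = 9.3667·11.8667 - (1.1333)² = 109.8667.
  S^{-1} = (1/det) · [[d, -b], [-b, a]] = [[0.108, -0.0103],
 [-0.0103, 0.0853]].

Step 4 — quadratic form (x̄ - mu_0)^T · S^{-1} · (x̄ - mu_0):
  S^{-1} · (x̄ - mu_0) = (0.1996, 0.2618),
  (x̄ - mu_0)^T · [...] = (2.1667)·(0.1996) + (3.3333)·(0.2618) = 1.3053.

Step 5 — scale by n: T² = 6 · 1.3053 = 7.8319.

T² ≈ 7.8319


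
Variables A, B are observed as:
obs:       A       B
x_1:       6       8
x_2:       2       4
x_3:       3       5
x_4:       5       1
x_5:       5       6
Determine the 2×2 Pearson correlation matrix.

Step 1 — column means:
  mean(A) = (6 + 2 + 3 + 5 + 5) / 5 = 21/5 = 4.2
  mean(B) = (8 + 4 + 5 + 1 + 6) / 5 = 24/5 = 4.8

Step 2 — sample variances and covariances s[i,j] = (1/(n-1)) · Σ_k (x_{k,i} - mean_i) · (x_{k,j} - mean_j), with n-1 = 4:
  s[A,A] = ((1.8)·(1.8) + (-2.2)·(-2.2) + (-1.2)·(-1.2) + (0.8)·(0.8) + (0.8)·(0.8)) / 4 = 10.8/4 = 2.7
  s[A,B] = ((1.8)·(3.2) + (-2.2)·(-0.8) + (-1.2)·(0.2) + (0.8)·(-3.8) + (0.8)·(1.2)) / 4 = 5.2/4 = 1.3
  s[B,B] = ((3.2)·(3.2) + (-0.8)·(-0.8) + (0.2)·(0.2) + (-3.8)·(-3.8) + (1.2)·(1.2)) / 4 = 26.8/4 = 6.7
  Sample standard deviations s_i = √(s[i,i]):
  s(A) = √(2.7) = 1.6432
  s(B) = √(6.7) = 2.5884

Step 3 — r_{ij} = s_{ij} / (s_i · s_j):
  r[A,A] = 1 (diagonal).
  r[A,B] = 1.3 / (1.6432 · 2.5884) = 1.3 / 4.2532 = 0.3056
  r[B,B] = 1 (diagonal).

R is symmetric with unit diagonal. Assembling:

R = [[1, 0.3056],
 [0.3056, 1]]


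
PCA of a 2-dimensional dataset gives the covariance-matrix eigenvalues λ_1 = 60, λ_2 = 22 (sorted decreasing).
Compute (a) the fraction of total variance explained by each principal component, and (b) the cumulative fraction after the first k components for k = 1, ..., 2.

Step 1 — total variance = trace(Sigma) = Σ λ_i = 60 + 22 = 82.

Step 2 — fraction explained by component i = λ_i / Σ λ:
  PC1: 60/82 = 0.7317
  PC2: 22/82 = 0.2683

Step 3 — cumulative fraction after k components = (λ_1 + ... + λ_k) / Σ λ:
  k = 1: 60/82 = 0.7317
  k = 2: (60 + 22)/82 = 82/82 = 1

Summary (fraction, with percent):

explained: PC1 0.7317 (73.17%), PC2 0.2683 (26.83%);  cumulative: 0.7317, 1


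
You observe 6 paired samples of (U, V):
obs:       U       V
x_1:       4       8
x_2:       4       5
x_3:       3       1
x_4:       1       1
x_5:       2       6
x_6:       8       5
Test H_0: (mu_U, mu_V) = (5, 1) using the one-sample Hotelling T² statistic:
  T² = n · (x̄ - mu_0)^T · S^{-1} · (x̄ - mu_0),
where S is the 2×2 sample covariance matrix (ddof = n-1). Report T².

Step 1 — sample mean vector:
  mean(U) = (4 + 4 + 3 + 1 + 2 + 8) / 6 = 22/6 = 3.6667
  mean(V) = (8 + 5 + 1 + 1 + 6 + 5) / 6 = 26/6 = 4.3333
  x̄ = (3.6667, 4.3333),  deviation x̄ - mu_0 = (3.6667, 4.3333) - (5, 1) = (-1.3333, 3.3333).

Step 2 — sample covariance matrix, S[i,j] = (1/(n-1)) · Σ_k (x_{k,i} - mean_i) · (x_{k,j} - mean_j), divisor n-1 = 5:
  S[U,U] = ((0.3333)·(0.3333) + (0.3333)·(0.3333) + (-0.6667)·(-0.6667) + (-2.6667)·(-2.6667) + (-1.6667)·(-1.6667) + (4.3333)·(4.3333)) / 5 = 29.3333/5 = 5.8667
  S[U,V] = ((0.3333)·(3.6667) + (0.3333)·(0.6667) + (-0.6667)·(-3.3333) + (-2.6667)·(-3.3333) + (-1.6667)·(1.6667) + (4.3333)·(0.6667)) / 5 = 12.6667/5 = 2.5333
  S[V,V] = ((3.6667)·(3.6667) + (0.6667)·(0.6667) + (-3.3333)·(-3.3333) + (-3.3333)·(-3.3333) + (1.6667)·(1.6667) + (0.6667)·(0.6667)) / 5 = 39.3333/5 = 7.8667
  S = [[5.8667, 2.5333],
 [2.5333, 7.8667]].

Step 3 — invert S. det(S) = 5.8667·7.8667 - (2.5333)² = 39.7333.
  S^{-1} = (1/det) · [[d, -b], [-b, a]] = [[0.198, -0.0638],
 [-0.0638, 0.1477]].

Step 4 — quadratic form (x̄ - mu_0)^T · S^{-1} · (x̄ - mu_0):
  S^{-1} · (x̄ - mu_0) = (-0.4765, 0.5772),
  (x̄ - mu_0)^T · [...] = (-1.3333)·(-0.4765) + (3.3333)·(0.5772) = 2.5593.

Step 5 — scale by n: T² = 6 · 2.5593 = 15.3557.

T² ≈ 15.3557


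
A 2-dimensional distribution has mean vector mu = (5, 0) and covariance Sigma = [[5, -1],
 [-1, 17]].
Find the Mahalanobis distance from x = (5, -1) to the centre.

Step 1 — centre the observation: (x - mu) = (0, -1).

Step 2 — invert Sigma. det(Sigma) = 5·17 - (-1)² = 84.
  Sigma^{-1} = (1/det) · [[d, -b], [-b, a]] = [[0.2024, 0.0119],
 [0.0119, 0.0595]].

Step 3 — form the quadratic (x - mu)^T · Sigma^{-1} · (x - mu):
  Sigma^{-1} · (x - mu) = (-0.0119, -0.0595).
  (x - mu)^T · [Sigma^{-1} · (x - mu)] = (0)·(-0.0119) + (-1)·(-0.0595) = 0.0595.

Step 4 — take square root: d = √(0.0595) ≈ 0.244.

d(x, mu) = √(0.0595) ≈ 0.244


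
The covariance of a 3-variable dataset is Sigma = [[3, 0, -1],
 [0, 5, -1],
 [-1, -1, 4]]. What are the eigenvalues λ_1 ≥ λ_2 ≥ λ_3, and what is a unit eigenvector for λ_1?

Step 1 — characteristic polynomial p(λ) = det(λI - Sigma) = λ³ - tr·λ² + c_1·λ - det, where tr = trace, c_1 = sum of the principal 2×2 minors, det = det(Sigma):
  tr = 3 + 5 + 4 = 12,
  c_1 = (3·5 - (0)²) + (3·4 - (-1)²) + (5·4 - (-1)²) = 15 + 11 + 19 = 45,
  det = 3·(5·4 - (-1)²) - (0)·((0)·4 - (-1)·(-1)) + (-1)·((0)·(-1) - 5·(-1)) = 3·(19) - (0)·(-1) + (-1)·(5) = 52.
  So p(λ) = λ³ - 12λ² + 45λ - 52.
Step 2 — look for an integer root (rational root theorem: any rational root is an integer divisor of 52). Testing λ = 4:
  p(4) = 64 - 192 + 180 - 52 = 0  ✓
  Dividing out (λ - 4): p(λ) = (λ - 4)(λ² - 8λ + 13).
Step 3 — remaining eigenvalues from the quadratic λ² - 8λ + 13 = 0:
  Δ = 8² - 4·13 = 64 - 52 = 12,  λ = (8 ± √12)/2 = (8 ± 3.4641)/2 ≈ 5.7321 or 2.2679.
  Sorted: λ_1 = 5.7321,  λ_2 = 4,  λ_3 = 2.2679  (check: sum = 12 = tr ✓).

Step 4 — unit eigenvector for λ_1 ≈ 5.7321: v spans the null space of (Sigma - λ_1 I), whose rows are
  r_1 = (-2.7321, 0, -1),  r_2 = (0, -0.7321, -1),  r_3 = (-1, -1, -1.7321).
  v is orthogonal to every row, so take v ∝ r_1 × r_2 = ((0)·(-1) - (-1)·(-0.7321), (-1)·(0) - (-2.7321)·(-1), (-2.7321)·(-0.7321) - (0)·(0)) ≈ (-0.7321, -2.7321, 2).
  Rescale (multiply by -1 so the first nonzero entry is positive): u = (0.7321, 2.7321, -2).
  ||u|| = √((0.7321)² + (2.7321)² + (-2)²) = √(12) ≈ 3.4641,  v_1 = u/||u|| ≈ (0.2113, 0.7887, -0.5774) (||v_1|| = 1).

λ_1 = 5.7321,  λ_2 = 4,  λ_3 = 2.2679;  v_1 ≈ (0.2113, 0.7887, -0.5774)


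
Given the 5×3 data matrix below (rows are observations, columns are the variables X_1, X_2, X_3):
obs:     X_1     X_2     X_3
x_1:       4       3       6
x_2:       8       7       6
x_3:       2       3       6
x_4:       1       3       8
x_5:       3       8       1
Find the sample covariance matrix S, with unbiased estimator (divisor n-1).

Step 1 — column means:
  mean(X_1) = (4 + 8 + 2 + 1 + 3) / 5 = 18/5 = 3.6
  mean(X_2) = (3 + 7 + 3 + 3 + 8) / 5 = 24/5 = 4.8
  mean(X_3) = (6 + 6 + 6 + 8 + 1) / 5 = 27/5 = 5.4

Step 2 — sample covariance S[i,j] = (1/(n-1)) · Σ_k (x_{k,i} - mean_i) · (x_{k,j} - mean_j), with n-1 = 4.
  S[X_1,X_1] = ((0.4)·(0.4) + (4.4)·(4.4) + (-1.6)·(-1.6) + (-2.6)·(-2.6) + (-0.6)·(-0.6)) / 4 = 29.2/4 = 7.3
  S[X_1,X_2] = ((0.4)·(-1.8) + (4.4)·(2.2) + (-1.6)·(-1.8) + (-2.6)·(-1.8) + (-0.6)·(3.2)) / 4 = 14.6/4 = 3.65
  S[X_1,X_3] = ((0.4)·(0.6) + (4.4)·(0.6) + (-1.6)·(0.6) + (-2.6)·(2.6) + (-0.6)·(-4.4)) / 4 = -2.2/4 = -0.55
  S[X_2,X_2] = ((-1.8)·(-1.8) + (2.2)·(2.2) + (-1.8)·(-1.8) + (-1.8)·(-1.8) + (3.2)·(3.2)) / 4 = 24.8/4 = 6.2
  S[X_2,X_3] = ((-1.8)·(0.6) + (2.2)·(0.6) + (-1.8)·(0.6) + (-1.8)·(2.6) + (3.2)·(-4.4)) / 4 = -19.6/4 = -4.9
  S[X_3,X_3] = ((0.6)·(0.6) + (0.6)·(0.6) + (0.6)·(0.6) + (2.6)·(2.6) + (-4.4)·(-4.4)) / 4 = 27.2/4 = 6.8

S is symmetric (S[j,i] = S[i,j]). Assembling:

S = [[7.3, 3.65, -0.55],
 [3.65, 6.2, -4.9],
 [-0.55, -4.9, 6.8]]


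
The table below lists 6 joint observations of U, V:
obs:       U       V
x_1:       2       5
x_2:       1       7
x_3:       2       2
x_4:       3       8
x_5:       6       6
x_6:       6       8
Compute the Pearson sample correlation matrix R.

Step 1 — column means:
  mean(U) = (2 + 1 + 2 + 3 + 6 + 6) / 6 = 20/6 = 3.3333
  mean(V) = (5 + 7 + 2 + 8 + 6 + 8) / 6 = 36/6 = 6

Step 2 — sample variances and covariances s[i,j] = (1/(n-1)) · Σ_k (x_{k,i} - mean_i) · (x_{k,j} - mean_j), with n-1 = 5:
  s[U,U] = ((-1.3333)·(-1.3333) + (-2.3333)·(-2.3333) + (-1.3333)·(-1.3333) + (-0.3333)·(-0.3333) + (2.6667)·(2.6667) + (2.6667)·(2.6667)) / 5 = 23.3333/5 = 4.6667
  s[U,V] = ((-1.3333)·(-1) + (-2.3333)·(1) + (-1.3333)·(-4) + (-0.3333)·(2) + (2.6667)·(0) + (2.6667)·(2)) / 5 = 9/5 = 1.8
  s[V,V] = ((-1)·(-1) + (1)·(1) + (-4)·(-4) + (2)·(2) + (0)·(0) + (2)·(2)) / 5 = 26/5 = 5.2
  Sample standard deviations s_i = √(s[i,i]):
  s(U) = √(4.6667) = 2.1602
  s(V) = √(5.2) = 2.2804

Step 3 — r_{ij} = s_{ij} / (s_i · s_j):
  r[U,U] = 1 (diagonal).
  r[U,V] = 1.8 / (2.1602 · 2.2804) = 1.8 / 4.9261 = 0.3654
  r[V,V] = 1 (diagonal).

R is symmetric with unit diagonal. Assembling:

R = [[1, 0.3654],
 [0.3654, 1]]


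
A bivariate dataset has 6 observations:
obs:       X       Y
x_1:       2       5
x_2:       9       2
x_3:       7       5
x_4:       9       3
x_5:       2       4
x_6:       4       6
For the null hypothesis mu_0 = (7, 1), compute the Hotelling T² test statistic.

Step 1 — sample mean vector:
  mean(X) = (2 + 9 + 7 + 9 + 2 + 4) / 6 = 33/6 = 5.5
  mean(Y) = (5 + 2 + 5 + 3 + 4 + 6) / 6 = 25/6 = 4.1667
  x̄ = (5.5, 4.1667),  deviation x̄ - mu_0 = (5.5, 4.1667) - (7, 1) = (-1.5, 3.1667).

Step 2 — sample covariance matrix, S[i,j] = (1/(n-1)) · Σ_k (x_{k,i} - mean_i) · (x_{k,j} - mean_j), divisor n-1 = 5:
  S[X,X] = ((-3.5)·(-3.5) + (3.5)·(3.5) + (1.5)·(1.5) + (3.5)·(3.5) + (-3.5)·(-3.5) + (-1.5)·(-1.5)) / 5 = 53.5/5 = 10.7
  S[X,Y] = ((-3.5)·(0.8333) + (3.5)·(-2.1667) + (1.5)·(0.8333) + (3.5)·(-1.1667) + (-3.5)·(-0.1667) + (-1.5)·(1.8333)) / 5 = -15.5/5 = -3.1
  S[Y,Y] = ((0.8333)·(0.8333) + (-2.1667)·(-2.1667) + (0.8333)·(0.8333) + (-1.1667)·(-1.1667) + (-0.1667)·(-0.1667) + (1.8333)·(1.8333)) / 5 = 10.8333/5 = 2.1667
  S = [[10.7, -3.1],
 [-3.1, 2.1667]].

Step 3 — invert S. det(S) = 10.7·2.1667 - (-3.1)² = 13.5733.
  S^{-1} = (1/det) · [[d, -b], [-b, a]] = [[0.1596, 0.2284],
 [0.2284, 0.7883]].

Step 4 — quadratic form (x̄ - mu_0)^T · S^{-1} · (x̄ - mu_0):
  S^{-1} · (x̄ - mu_0) = (0.4838, 2.1537),
  (x̄ - mu_0)^T · [...] = (-1.5)·(0.4838) + (3.1667)·(2.1537) = 6.0945.

Step 5 — scale by n: T² = 6 · 6.0945 = 36.5668.

T² ≈ 36.5668


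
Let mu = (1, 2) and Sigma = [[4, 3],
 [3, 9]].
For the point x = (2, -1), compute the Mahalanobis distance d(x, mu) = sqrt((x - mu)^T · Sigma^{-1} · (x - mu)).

Step 1 — centre the observation: (x - mu) = (1, -3).

Step 2 — invert Sigma. det(Sigma) = 4·9 - (3)² = 27.
  Sigma^{-1} = (1/det) · [[d, -b], [-b, a]] = [[0.3333, -0.1111],
 [-0.1111, 0.1481]].

Step 3 — form the quadratic (x - mu)^T · Sigma^{-1} · (x - mu):
  Sigma^{-1} · (x - mu) = (0.6667, -0.5556).
  (x - mu)^T · [Sigma^{-1} · (x - mu)] = (1)·(0.6667) + (-3)·(-0.5556) = 2.3333.

Step 4 — take square root: d = √(2.3333) ≈ 1.5275.

d(x, mu) = √(2.3333) ≈ 1.5275


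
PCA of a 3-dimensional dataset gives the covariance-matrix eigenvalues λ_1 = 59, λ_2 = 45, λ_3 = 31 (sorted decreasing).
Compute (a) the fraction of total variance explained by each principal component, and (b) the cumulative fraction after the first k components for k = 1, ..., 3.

Step 1 — total variance = trace(Sigma) = Σ λ_i = 59 + 45 + 31 = 135.

Step 2 — fraction explained by component i = λ_i / Σ λ:
  PC1: 59/135 = 0.437
  PC2: 45/135 = 0.3333
  PC3: 31/135 = 0.2296

Step 3 — cumulative fraction after k components = (λ_1 + ... + λ_k) / Σ λ:
  k = 1: 59/135 = 0.437
  k = 2: (59 + 45)/135 = 104/135 = 0.7704
  k = 3: (59 + 45 + 31)/135 = 135/135 = 1

Summary (fraction, with percent):

explained: PC1 0.437 (43.7%), PC2 0.3333 (33.33%), PC3 0.2296 (22.96%);  cumulative: 0.437, 0.7704, 1


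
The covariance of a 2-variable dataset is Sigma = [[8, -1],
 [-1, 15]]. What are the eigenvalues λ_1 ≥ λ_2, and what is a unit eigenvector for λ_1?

Step 1 — characteristic polynomial of 2×2 Sigma:
  det(Sigma - λI) = λ² - trace · λ + det = 0.
  trace = 8 + 15 = 23, det = 8·15 - (-1)² = 119.
Step 2 — discriminant:
  Δ = trace² - 4·det = 529 - 476 = 53.
Step 3 — eigenvalues:
  λ = (trace ± √Δ)/2 = (23 ± 7.2801)/2,
  λ_1 = 15.1401,  λ_2 = 7.8599.

Step 4 — unit eigenvector for λ_1: solve (Sigma - λ_1 I)v = 0. First row:
  (8 - 15.1401)·v_x + (-1)·v_y = 0, i.e. (-7.1401)·v_x + (-1)·v_y = 0,
  so v ∝ (b, λ_1 - a) = (-1, 7.1401); multiply by -1 so the first entry is positive: u = (1, -7.1401).
  ||u|| = √((1)² + (-7.1401)²) = √(51.9804) ≈ 7.2097,
  v_1 = u/||u|| ≈ (0.1387, -0.9903) (||v_1|| = 1).

λ_1 = 15.1401,  λ_2 = 7.8599;  v_1 ≈ (0.1387, -0.9903)


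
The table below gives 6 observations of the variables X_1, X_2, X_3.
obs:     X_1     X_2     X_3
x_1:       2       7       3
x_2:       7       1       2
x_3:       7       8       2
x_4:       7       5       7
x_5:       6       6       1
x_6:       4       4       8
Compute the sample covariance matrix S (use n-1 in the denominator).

Step 1 — column means:
  mean(X_1) = (2 + 7 + 7 + 7 + 6 + 4) / 6 = 33/6 = 5.5
  mean(X_2) = (7 + 1 + 8 + 5 + 6 + 4) / 6 = 31/6 = 5.1667
  mean(X_3) = (3 + 2 + 2 + 7 + 1 + 8) / 6 = 23/6 = 3.8333

Step 2 — sample covariance S[i,j] = (1/(n-1)) · Σ_k (x_{k,i} - mean_i) · (x_{k,j} - mean_j), with n-1 = 5.
  S[X_1,X_1] = ((-3.5)·(-3.5) + (1.5)·(1.5) + (1.5)·(1.5) + (1.5)·(1.5) + (0.5)·(0.5) + (-1.5)·(-1.5)) / 5 = 21.5/5 = 4.3
  S[X_1,X_2] = ((-3.5)·(1.8333) + (1.5)·(-4.1667) + (1.5)·(2.8333) + (1.5)·(-0.1667) + (0.5)·(0.8333) + (-1.5)·(-1.1667)) / 5 = -6.5/5 = -1.3
  S[X_1,X_3] = ((-3.5)·(-0.8333) + (1.5)·(-1.8333) + (1.5)·(-1.8333) + (1.5)·(3.1667) + (0.5)·(-2.8333) + (-1.5)·(4.1667)) / 5 = -5.5/5 = -1.1
  S[X_2,X_2] = ((1.8333)·(1.8333) + (-4.1667)·(-4.1667) + (2.8333)·(2.8333) + (-0.1667)·(-0.1667) + (0.8333)·(0.8333) + (-1.1667)·(-1.1667)) / 5 = 30.8333/5 = 6.1667
  S[X_2,X_3] = ((1.8333)·(-0.8333) + (-4.1667)·(-1.8333) + (2.8333)·(-1.8333) + (-0.1667)·(3.1667) + (0.8333)·(-2.8333) + (-1.1667)·(4.1667)) / 5 = -6.8333/5 = -1.3667
  S[X_3,X_3] = ((-0.8333)·(-0.8333) + (-1.8333)·(-1.8333) + (-1.8333)·(-1.8333) + (3.1667)·(3.1667) + (-2.8333)·(-2.8333) + (4.1667)·(4.1667)) / 5 = 42.8333/5 = 8.5667

S is symmetric (S[j,i] = S[i,j]). Assembling:

S = [[4.3, -1.3, -1.1],
 [-1.3, 6.1667, -1.3667],
 [-1.1, -1.3667, 8.5667]]


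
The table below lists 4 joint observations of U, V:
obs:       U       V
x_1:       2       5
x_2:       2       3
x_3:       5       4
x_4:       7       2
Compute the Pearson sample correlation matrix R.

Step 1 — column means:
  mean(U) = (2 + 2 + 5 + 7) / 4 = 16/4 = 4
  mean(V) = (5 + 3 + 4 + 2) / 4 = 14/4 = 3.5

Step 2 — sample variances and covariances s[i,j] = (1/(n-1)) · Σ_k (x_{k,i} - mean_i) · (x_{k,j} - mean_j), with n-1 = 3:
  s[U,U] = ((-2)·(-2) + (-2)·(-2) + (1)·(1) + (3)·(3)) / 3 = 18/3 = 6
  s[U,V] = ((-2)·(1.5) + (-2)·(-0.5) + (1)·(0.5) + (3)·(-1.5)) / 3 = -6/3 = -2
  s[V,V] = ((1.5)·(1.5) + (-0.5)·(-0.5) + (0.5)·(0.5) + (-1.5)·(-1.5)) / 3 = 5/3 = 1.6667
  Sample standard deviations s_i = √(s[i,i]):
  s(U) = √(6) = 2.4495
  s(V) = √(1.6667) = 1.291

Step 3 — r_{ij} = s_{ij} / (s_i · s_j):
  r[U,U] = 1 (diagonal).
  r[U,V] = -2 / (2.4495 · 1.291) = -2 / 3.1623 = -0.6325
  r[V,V] = 1 (diagonal).

R is symmetric with unit diagonal. Assembling:

R = [[1, -0.6325],
 [-0.6325, 1]]


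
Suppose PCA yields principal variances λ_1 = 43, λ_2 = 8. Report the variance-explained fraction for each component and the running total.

Step 1 — total variance = trace(Sigma) = Σ λ_i = 43 + 8 = 51.

Step 2 — fraction explained by component i = λ_i / Σ λ:
  PC1: 43/51 = 0.8431
  PC2: 8/51 = 0.1569

Step 3 — cumulative fraction after k components = (λ_1 + ... + λ_k) / Σ λ:
  k = 1: 43/51 = 0.8431
  k = 2: (43 + 8)/51 = 51/51 = 1

Summary (fraction, with percent):

explained: PC1 0.8431 (84.31%), PC2 0.1569 (15.69%);  cumulative: 0.8431, 1


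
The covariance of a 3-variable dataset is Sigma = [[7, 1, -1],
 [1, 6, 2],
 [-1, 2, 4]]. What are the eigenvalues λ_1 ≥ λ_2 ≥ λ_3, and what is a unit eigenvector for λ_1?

Step 1 — characteristic polynomial p(λ) = det(λI - Sigma) = λ³ - tr·λ² + c_1·λ - det, where tr = trace, c_1 = sum of the principal 2×2 minors, det = det(Sigma):
  tr = 7 + 6 + 4 = 17,
  c_1 = (7·6 - (1)²) + (7·4 - (-1)²) + (6·4 - (2)²) = 41 + 27 + 20 = 88,
  det = 7·(6·4 - (2)²) - (1)·((1)·4 - (2)·(-1)) + (-1)·((1)·(2) - 6·(-1)) = 7·(20) - (1)·(6) + (-1)·(8) = 126.
  So p(λ) = λ³ - 17λ² + 88λ - 126.
Step 2 — look for an integer root (rational root theorem: any rational root is an integer divisor of 126). Testing λ = 7:
  p(7) = 343 - 833 + 616 - 126 = 0  ✓
  Dividing out (λ - 7): p(λ) = (λ - 7)(λ² - 10λ + 18).
Step 3 — remaining eigenvalues from the quadratic λ² - 10λ + 18 = 0:
  Δ = 10² - 4·18 = 100 - 72 = 28,  λ = (10 ± √28)/2 = (10 ± 5.2915)/2 ≈ 7.6458 or 2.3542.
  Sorted: λ_1 = 7.6458,  λ_2 = 7,  λ_3 = 2.3542  (check: sum = 17 = tr ✓).

Step 4 — unit eigenvector for λ_1 ≈ 7.6458: v spans the null space of (Sigma - λ_1 I), whose rows are
  r_1 = (-0.6458, 1, -1),  r_2 = (1, -1.6458, 2),  r_3 = (-1, 2, -3.6458).
  v is orthogonal to every row, so take v ∝ r_1 × r_2 = ((1)·(2) - (-1)·(-1.6458), (-1)·(1) - (-0.6458)·(2), (-0.6458)·(-1.6458) - (1)·(1)) ≈ (0.3542, 0.2915, 0.0627).
  Let u = (0.3542, 0.2915, 0.0627).
  ||u|| = √((0.3542)² + (0.2915)² + (0.0627)²) = √(0.2144) ≈ 0.463,  v_1 = u/||u|| ≈ (0.7651, 0.6295, 0.1355) (||v_1|| = 1).

λ_1 = 7.6458,  λ_2 = 7,  λ_3 = 2.3542;  v_1 ≈ (0.7651, 0.6295, 0.1355)


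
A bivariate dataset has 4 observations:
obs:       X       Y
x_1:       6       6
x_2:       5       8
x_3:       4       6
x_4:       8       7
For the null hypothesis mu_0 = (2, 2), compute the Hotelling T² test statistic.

Step 1 — sample mean vector:
  mean(X) = (6 + 5 + 4 + 8) / 4 = 23/4 = 5.75
  mean(Y) = (6 + 8 + 6 + 7) / 4 = 27/4 = 6.75
  x̄ = (5.75, 6.75),  deviation x̄ - mu_0 = (5.75, 6.75) - (2, 2) = (3.75, 4.75).

Step 2 — sample covariance matrix, S[i,j] = (1/(n-1)) · Σ_k (x_{k,i} - mean_i) · (x_{k,j} - mean_j), divisor n-1 = 3:
  S[X,X] = ((0.25)·(0.25) + (-0.75)·(-0.75) + (-1.75)·(-1.75) + (2.25)·(2.25)) / 3 = 8.75/3 = 2.9167
  S[X,Y] = ((0.25)·(-0.75) + (-0.75)·(1.25) + (-1.75)·(-0.75) + (2.25)·(0.25)) / 3 = 0.75/3 = 0.25
  S[Y,Y] = ((-0.75)·(-0.75) + (1.25)·(1.25) + (-0.75)·(-0.75) + (0.25)·(0.25)) / 3 = 2.75/3 = 0.9167
  S = [[2.9167, 0.25],
 [0.25, 0.9167]].

Step 3 — invert S. det(S) = 2.9167·0.9167 - (0.25)² = 2.6111.
  S^{-1} = (1/det) · [[d, -b], [-b, a]] = [[0.3511, -0.0957],
 [-0.0957, 1.117]].

Step 4 — quadratic form (x̄ - mu_0)^T · S^{-1} · (x̄ - mu_0):
  S^{-1} · (x̄ - mu_0) = (0.8617, 4.9468),
  (x̄ - mu_0)^T · [...] = (3.75)·(0.8617) + (4.75)·(4.9468) = 26.7287.

Step 5 — scale by n: T² = 4 · 26.7287 = 106.9149.

T² ≈ 106.9149


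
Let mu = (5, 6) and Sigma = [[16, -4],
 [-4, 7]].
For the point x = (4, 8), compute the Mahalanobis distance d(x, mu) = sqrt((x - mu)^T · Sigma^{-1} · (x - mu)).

Step 1 — centre the observation: (x - mu) = (-1, 2).

Step 2 — invert Sigma. det(Sigma) = 16·7 - (-4)² = 96.
  Sigma^{-1} = (1/det) · [[d, -b], [-b, a]] = [[0.0729, 0.0417],
 [0.0417, 0.1667]].

Step 3 — form the quadratic (x - mu)^T · Sigma^{-1} · (x - mu):
  Sigma^{-1} · (x - mu) = (0.0104, 0.2917).
  (x - mu)^T · [Sigma^{-1} · (x - mu)] = (-1)·(0.0104) + (2)·(0.2917) = 0.5729.

Step 4 — take square root: d = √(0.5729) ≈ 0.7569.

d(x, mu) = √(0.5729) ≈ 0.7569


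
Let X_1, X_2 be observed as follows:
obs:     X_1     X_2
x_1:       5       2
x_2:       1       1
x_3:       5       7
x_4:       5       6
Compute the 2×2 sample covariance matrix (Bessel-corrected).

Step 1 — column means:
  mean(X_1) = (5 + 1 + 5 + 5) / 4 = 16/4 = 4
  mean(X_2) = (2 + 1 + 7 + 6) / 4 = 16/4 = 4

Step 2 — sample covariance S[i,j] = (1/(n-1)) · Σ_k (x_{k,i} - mean_i) · (x_{k,j} - mean_j), with n-1 = 3.
  S[X_1,X_1] = ((1)·(1) + (-3)·(-3) + (1)·(1) + (1)·(1)) / 3 = 12/3 = 4
  S[X_1,X_2] = ((1)·(-2) + (-3)·(-3) + (1)·(3) + (1)·(2)) / 3 = 12/3 = 4
  S[X_2,X_2] = ((-2)·(-2) + (-3)·(-3) + (3)·(3) + (2)·(2)) / 3 = 26/3 = 8.6667

S is symmetric (S[j,i] = S[i,j]). Assembling:

S = [[4, 4],
 [4, 8.6667]]


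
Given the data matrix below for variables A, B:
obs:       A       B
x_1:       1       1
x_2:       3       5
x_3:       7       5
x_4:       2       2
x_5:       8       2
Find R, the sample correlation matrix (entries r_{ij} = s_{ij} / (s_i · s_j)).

Step 1 — column means:
  mean(A) = (1 + 3 + 7 + 2 + 8) / 5 = 21/5 = 4.2
  mean(B) = (1 + 5 + 5 + 2 + 2) / 5 = 15/5 = 3

Step 2 — sample variances and covariances s[i,j] = (1/(n-1)) · Σ_k (x_{k,i} - mean_i) · (x_{k,j} - mean_j), with n-1 = 4:
  s[A,A] = ((-3.2)·(-3.2) + (-1.2)·(-1.2) + (2.8)·(2.8) + (-2.2)·(-2.2) + (3.8)·(3.8)) / 4 = 38.8/4 = 9.7
  s[A,B] = ((-3.2)·(-2) + (-1.2)·(2) + (2.8)·(2) + (-2.2)·(-1) + (3.8)·(-1)) / 4 = 8/4 = 2
  s[B,B] = ((-2)·(-2) + (2)·(2) + (2)·(2) + (-1)·(-1) + (-1)·(-1)) / 4 = 14/4 = 3.5
  Sample standard deviations s_i = √(s[i,i]):
  s(A) = √(9.7) = 3.1145
  s(B) = √(3.5) = 1.8708

Step 3 — r_{ij} = s_{ij} / (s_i · s_j):
  r[A,A] = 1 (diagonal).
  r[A,B] = 2 / (3.1145 · 1.8708) = 2 / 5.8267 = 0.3432
  r[B,B] = 1 (diagonal).

R is symmetric with unit diagonal. Assembling:

R = [[1, 0.3432],
 [0.3432, 1]]


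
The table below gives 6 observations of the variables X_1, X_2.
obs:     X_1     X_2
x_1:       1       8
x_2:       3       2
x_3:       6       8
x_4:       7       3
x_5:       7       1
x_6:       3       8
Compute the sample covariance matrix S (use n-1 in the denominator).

Step 1 — column means:
  mean(X_1) = (1 + 3 + 6 + 7 + 7 + 3) / 6 = 27/6 = 4.5
  mean(X_2) = (8 + 2 + 8 + 3 + 1 + 8) / 6 = 30/6 = 5

Step 2 — sample covariance S[i,j] = (1/(n-1)) · Σ_k (x_{k,i} - mean_i) · (x_{k,j} - mean_j), with n-1 = 5.
  S[X_1,X_1] = ((-3.5)·(-3.5) + (-1.5)·(-1.5) + (1.5)·(1.5) + (2.5)·(2.5) + (2.5)·(2.5) + (-1.5)·(-1.5)) / 5 = 31.5/5 = 6.3
  S[X_1,X_2] = ((-3.5)·(3) + (-1.5)·(-3) + (1.5)·(3) + (2.5)·(-2) + (2.5)·(-4) + (-1.5)·(3)) / 5 = -21/5 = -4.2
  S[X_2,X_2] = ((3)·(3) + (-3)·(-3) + (3)·(3) + (-2)·(-2) + (-4)·(-4) + (3)·(3)) / 5 = 56/5 = 11.2

S is symmetric (S[j,i] = S[i,j]). Assembling:

S = [[6.3, -4.2],
 [-4.2, 11.2]]


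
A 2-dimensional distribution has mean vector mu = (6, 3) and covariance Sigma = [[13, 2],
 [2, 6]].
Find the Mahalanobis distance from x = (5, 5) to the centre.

Step 1 — centre the observation: (x - mu) = (-1, 2).

Step 2 — invert Sigma. det(Sigma) = 13·6 - (2)² = 74.
  Sigma^{-1} = (1/det) · [[d, -b], [-b, a]] = [[0.0811, -0.027],
 [-0.027, 0.1757]].

Step 3 — form the quadratic (x - mu)^T · Sigma^{-1} · (x - mu):
  Sigma^{-1} · (x - mu) = (-0.1351, 0.3784).
  (x - mu)^T · [Sigma^{-1} · (x - mu)] = (-1)·(-0.1351) + (2)·(0.3784) = 0.8919.

Step 4 — take square root: d = √(0.8919) ≈ 0.9444.

d(x, mu) = √(0.8919) ≈ 0.9444


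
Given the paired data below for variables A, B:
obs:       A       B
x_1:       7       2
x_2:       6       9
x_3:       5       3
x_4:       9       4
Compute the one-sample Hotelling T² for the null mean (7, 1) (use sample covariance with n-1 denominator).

Step 1 — sample mean vector:
  mean(A) = (7 + 6 + 5 + 9) / 4 = 27/4 = 6.75
  mean(B) = (2 + 9 + 3 + 4) / 4 = 18/4 = 4.5
  x̄ = (6.75, 4.5),  deviation x̄ - mu_0 = (6.75, 4.5) - (7, 1) = (-0.25, 3.5).

Step 2 — sample covariance matrix, S[i,j] = (1/(n-1)) · Σ_k (x_{k,i} - mean_i) · (x_{k,j} - mean_j), divisor n-1 = 3:
  S[A,A] = ((0.25)·(0.25) + (-0.75)·(-0.75) + (-1.75)·(-1.75) + (2.25)·(2.25)) / 3 = 8.75/3 = 2.9167
  S[A,B] = ((0.25)·(-2.5) + (-0.75)·(4.5) + (-1.75)·(-1.5) + (2.25)·(-0.5)) / 3 = -2.5/3 = -0.8333
  S[B,B] = ((-2.5)·(-2.5) + (4.5)·(4.5) + (-1.5)·(-1.5) + (-0.5)·(-0.5)) / 3 = 29/3 = 9.6667
  S = [[2.9167, -0.8333],
 [-0.8333, 9.6667]].

Step 3 — invert S. det(S) = 2.9167·9.6667 - (-0.8333)² = 27.5.
  S^{-1} = (1/det) · [[d, -b], [-b, a]] = [[0.3515, 0.0303],
 [0.0303, 0.1061]].

Step 4 — quadratic form (x̄ - mu_0)^T · S^{-1} · (x̄ - mu_0):
  S^{-1} · (x̄ - mu_0) = (0.0182, 0.3636),
  (x̄ - mu_0)^T · [...] = (-0.25)·(0.0182) + (3.5)·(0.3636) = 1.2682.

Step 5 — scale by n: T² = 4 · 1.2682 = 5.0727.

T² ≈ 5.0727


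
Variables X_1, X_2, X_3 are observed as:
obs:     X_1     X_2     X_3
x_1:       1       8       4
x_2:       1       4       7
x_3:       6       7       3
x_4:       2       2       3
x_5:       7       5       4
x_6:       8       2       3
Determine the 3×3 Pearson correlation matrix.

Step 1 — column means:
  mean(X_1) = (1 + 1 + 6 + 2 + 7 + 8) / 6 = 25/6 = 4.1667
  mean(X_2) = (8 + 4 + 7 + 2 + 5 + 2) / 6 = 28/6 = 4.6667
  mean(X_3) = (4 + 7 + 3 + 3 + 4 + 3) / 6 = 24/6 = 4

Step 2 — sample variances and covariances s[i,j] = (1/(n-1)) · Σ_k (x_{k,i} - mean_i) · (x_{k,j} - mean_j), with n-1 = 5:
  s[X_1,X_1] = ((-3.1667)·(-3.1667) + (-3.1667)·(-3.1667) + (1.8333)·(1.8333) + (-2.1667)·(-2.1667) + (2.8333)·(2.8333) + (3.8333)·(3.8333)) / 5 = 50.8333/5 = 10.1667
  s[X_1,X_2] = ((-3.1667)·(3.3333) + (-3.1667)·(-0.6667) + (1.8333)·(2.3333) + (-2.1667)·(-2.6667) + (2.8333)·(0.3333) + (3.8333)·(-2.6667)) / 5 = -7.6667/5 = -1.5333
  s[X_1,X_3] = ((-3.1667)·(0) + (-3.1667)·(3) + (1.8333)·(-1) + (-2.1667)·(-1) + (2.8333)·(0) + (3.8333)·(-1)) / 5 = -13/5 = -2.6
  s[X_2,X_2] = ((3.3333)·(3.3333) + (-0.6667)·(-0.6667) + (2.3333)·(2.3333) + (-2.6667)·(-2.6667) + (0.3333)·(0.3333) + (-2.6667)·(-2.6667)) / 5 = 31.3333/5 = 6.2667
  s[X_2,X_3] = ((3.3333)·(0) + (-0.6667)·(3) + (2.3333)·(-1) + (-2.6667)·(-1) + (0.3333)·(0) + (-2.6667)·(-1)) / 5 = 1/5 = 0.2
  s[X_3,X_3] = ((0)·(0) + (3)·(3) + (-1)·(-1) + (-1)·(-1) + (0)·(0) + (-1)·(-1)) / 5 = 12/5 = 2.4
  Sample standard deviations s_i = √(s[i,i]):
  s(X_1) = √(10.1667) = 3.1885
  s(X_2) = √(6.2667) = 2.5033
  s(X_3) = √(2.4) = 1.5492

Step 3 — r_{ij} = s_{ij} / (s_i · s_j):
  r[X_1,X_1] = 1 (diagonal).
  r[X_1,X_2] = -1.5333 / (3.1885 · 2.5033) = -1.5333 / 7.9819 = -0.1921
  r[X_1,X_3] = -2.6 / (3.1885 · 1.5492) = -2.6 / 4.9396 = -0.5264
  r[X_2,X_2] = 1 (diagonal).
  r[X_2,X_3] = 0.2 / (2.5033 · 1.5492) = 0.2 / 3.8781 = 0.0516
  r[X_3,X_3] = 1 (diagonal).

R is symmetric with unit diagonal. Assembling:

R = [[1, -0.1921, -0.5264],
 [-0.1921, 1, 0.0516],
 [-0.5264, 0.0516, 1]]
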